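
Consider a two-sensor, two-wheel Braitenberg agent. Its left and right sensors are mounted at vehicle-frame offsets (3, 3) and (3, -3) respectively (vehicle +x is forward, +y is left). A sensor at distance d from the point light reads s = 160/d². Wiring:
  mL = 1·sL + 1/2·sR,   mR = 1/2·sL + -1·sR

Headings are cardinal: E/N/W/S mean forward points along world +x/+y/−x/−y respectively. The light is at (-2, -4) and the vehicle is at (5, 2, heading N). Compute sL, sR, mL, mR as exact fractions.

160/97 160/181 36720/17557 -1040/17557

left sensor world pos  = (2, 5); dL² = 97
right sensor world pos = (8, 5); dR² = 181
sL = 160/97 = 160/97
sR = 160/181 = 160/181
mL = 1·sL + 1/2·sR = 36720/17557
mR = 1/2·sL + -1·sR = -1040/17557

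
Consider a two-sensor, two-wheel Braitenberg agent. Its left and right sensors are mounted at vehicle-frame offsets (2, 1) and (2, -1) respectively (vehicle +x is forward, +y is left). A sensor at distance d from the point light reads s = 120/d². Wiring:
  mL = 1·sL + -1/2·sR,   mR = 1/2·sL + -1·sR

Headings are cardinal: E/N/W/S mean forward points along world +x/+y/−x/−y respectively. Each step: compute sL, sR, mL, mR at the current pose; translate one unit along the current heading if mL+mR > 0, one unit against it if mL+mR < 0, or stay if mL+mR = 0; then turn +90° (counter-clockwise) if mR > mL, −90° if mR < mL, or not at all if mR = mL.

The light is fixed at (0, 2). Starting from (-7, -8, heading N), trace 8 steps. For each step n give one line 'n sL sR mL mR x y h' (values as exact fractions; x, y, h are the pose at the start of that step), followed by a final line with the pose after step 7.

0 15/16 6/5 27/80 -117/160 -7 -8 N
1 24/25 120/169 2556/4225 -972/4225 -7 -9 E
2 60/97 60/109 3630/10573 -2550/10573 -6 -9 S
3 120/233 24/37 1644/8621 -3372/8621 -6 -10 W
4 15/17 30/29 180/493 -585/986 -5 -10 N
5 40/51 24/41 1028/2091 -404/2091 -5 -11 E
6 20/39 12/25 266/975 -218/975 -4 -11 S
7 40/87 24/41 596/3567 -1268/3567 -4 -12 W
final -3 -12 N

n=0: pose=(-7,-8,N); sL=15/16, sR=6/5; mL=27/80, mR=-117/160; mL+mR=-63/160 → advance -1; mR−mL=-171/160 → turn -1·90°
n=1: pose=(-7,-9,E); sL=24/25, sR=120/169; mL=2556/4225, mR=-972/4225; mL+mR=1584/4225 → advance +1; mR−mL=-3528/4225 → turn -1·90°
n=2: pose=(-6,-9,S); sL=60/97, sR=60/109; mL=3630/10573, mR=-2550/10573; mL+mR=1080/10573 → advance +1; mR−mL=-6180/10573 → turn -1·90°
n=3: pose=(-6,-10,W); sL=120/233, sR=24/37; mL=1644/8621, mR=-3372/8621; mL+mR=-1728/8621 → advance -1; mR−mL=-5016/8621 → turn -1·90°
n=4: pose=(-5,-10,N); sL=15/17, sR=30/29; mL=180/493, mR=-585/986; mL+mR=-225/986 → advance -1; mR−mL=-945/986 → turn -1·90°
n=5: pose=(-5,-11,E); sL=40/51, sR=24/41; mL=1028/2091, mR=-404/2091; mL+mR=208/697 → advance +1; mR−mL=-1432/2091 → turn -1·90°
n=6: pose=(-4,-11,S); sL=20/39, sR=12/25; mL=266/975, mR=-218/975; mL+mR=16/325 → advance +1; mR−mL=-484/975 → turn -1·90°
n=7: pose=(-4,-12,W); sL=40/87, sR=24/41; mL=596/3567, mR=-1268/3567; mL+mR=-224/1189 → advance -1; mR−mL=-1864/3567 → turn -1·90°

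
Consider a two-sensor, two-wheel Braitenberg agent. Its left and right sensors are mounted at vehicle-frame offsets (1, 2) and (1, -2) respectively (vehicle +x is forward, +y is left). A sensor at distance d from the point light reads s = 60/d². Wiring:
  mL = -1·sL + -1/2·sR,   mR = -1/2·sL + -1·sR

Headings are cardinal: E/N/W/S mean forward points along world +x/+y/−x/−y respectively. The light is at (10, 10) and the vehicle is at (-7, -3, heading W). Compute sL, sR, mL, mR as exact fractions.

20/183 12/89 -2878/16287 -3086/16287

left sensor world pos  = (-8, -5); dL² = 549
right sensor world pos = (-8, -1); dR² = 445
sL = 60/549 = 20/183
sR = 60/445 = 12/89
mL = -1·sL + -1/2·sR = -2878/16287
mR = -1/2·sL + -1·sR = -3086/16287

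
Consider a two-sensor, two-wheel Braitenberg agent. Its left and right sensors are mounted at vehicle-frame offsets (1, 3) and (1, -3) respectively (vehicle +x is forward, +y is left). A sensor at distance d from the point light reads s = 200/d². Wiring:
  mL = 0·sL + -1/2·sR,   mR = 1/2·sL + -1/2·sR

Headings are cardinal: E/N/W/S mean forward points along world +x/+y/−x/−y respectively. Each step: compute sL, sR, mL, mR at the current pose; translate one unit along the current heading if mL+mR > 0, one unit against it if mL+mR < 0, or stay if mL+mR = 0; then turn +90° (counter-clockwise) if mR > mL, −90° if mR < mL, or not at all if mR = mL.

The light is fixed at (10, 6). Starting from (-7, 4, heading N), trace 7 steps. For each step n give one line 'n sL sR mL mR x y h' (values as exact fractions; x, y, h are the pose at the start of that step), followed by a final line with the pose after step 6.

n=0: pose=(-7,4,N); sL=200/401, sR=200/197; mL=-100/197, mR=-20400/78997; mL+mR=-60500/78997 → advance -1; mR−mL=100/401 → turn +1·90°
n=1: pose=(-7,3,W); sL=5/9, sR=50/81; mL=-25/81, mR=-5/162; mL+mR=-55/162 → advance -1; mR−mL=5/18 → turn +1·90°
n=2: pose=(-6,3,S); sL=40/37, sR=200/377; mL=-100/377, mR=3840/13949; mL+mR=140/13949 → advance +1; mR−mL=20/37 → turn +1·90°
n=3: pose=(-6,2,E); sL=100/113, sR=100/137; mL=-50/137, mR=1200/15481; mL+mR=-4450/15481 → advance -1; mR−mL=50/113 → turn +1·90°
n=4: pose=(-7,2,N); sL=200/409, sR=40/41; mL=-20/41, mR=-4080/16769; mL+mR=-12260/16769 → advance -1; mR−mL=100/409 → turn +1·90°
n=5: pose=(-7,1,W); sL=50/97, sR=25/41; mL=-25/82, mR=-375/7954; mL+mR=-1400/3977 → advance -1; mR−mL=25/97 → turn +1·90°
n=6: pose=(-6,1,S); sL=40/41, sR=200/397; mL=-100/397, mR=3840/16277; mL+mR=-260/16277 → advance -1; mR−mL=20/41 → turn +1·90°

0 200/401 200/197 -100/197 -20400/78997 -7 4 N
1 5/9 50/81 -25/81 -5/162 -7 3 W
2 40/37 200/377 -100/377 3840/13949 -6 3 S
3 100/113 100/137 -50/137 1200/15481 -6 2 E
4 200/409 40/41 -20/41 -4080/16769 -7 2 N
5 50/97 25/41 -25/82 -375/7954 -7 1 W
6 40/41 200/397 -100/397 3840/16277 -6 1 S
final -6 2 E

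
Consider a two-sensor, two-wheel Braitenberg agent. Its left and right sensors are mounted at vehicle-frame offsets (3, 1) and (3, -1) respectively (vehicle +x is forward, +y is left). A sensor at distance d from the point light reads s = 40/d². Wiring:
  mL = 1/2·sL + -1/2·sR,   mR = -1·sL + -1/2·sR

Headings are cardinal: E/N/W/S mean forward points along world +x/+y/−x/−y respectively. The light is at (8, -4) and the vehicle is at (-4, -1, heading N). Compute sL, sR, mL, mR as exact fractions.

8/41 40/157 -192/6437 -2076/6437

left sensor world pos  = (-5, 2); dL² = 205
right sensor world pos = (-3, 2); dR² = 157
sL = 40/205 = 8/41
sR = 40/157 = 40/157
mL = 1/2·sL + -1/2·sR = -192/6437
mR = -1·sL + -1/2·sR = -2076/6437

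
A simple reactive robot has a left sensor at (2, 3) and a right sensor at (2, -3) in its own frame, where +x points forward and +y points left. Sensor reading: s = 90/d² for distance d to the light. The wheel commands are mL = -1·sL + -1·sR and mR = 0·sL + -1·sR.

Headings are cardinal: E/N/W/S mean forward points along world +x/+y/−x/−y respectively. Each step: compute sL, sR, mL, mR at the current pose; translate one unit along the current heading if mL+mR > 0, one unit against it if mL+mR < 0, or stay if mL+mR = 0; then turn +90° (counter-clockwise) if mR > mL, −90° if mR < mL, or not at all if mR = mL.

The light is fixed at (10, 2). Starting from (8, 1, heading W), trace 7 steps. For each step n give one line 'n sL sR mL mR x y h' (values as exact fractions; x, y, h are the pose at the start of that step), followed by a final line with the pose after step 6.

n=0: pose=(8,1,W); sL=45/16, sR=9/2; mL=-117/16, mR=-9/2; mL+mR=-189/16 → advance -1; mR−mL=45/16 → turn +1·90°
n=1: pose=(9,1,S); sL=90/13, sR=18/5; mL=-684/65, mR=-18/5; mL+mR=-918/65 → advance -1; mR−mL=90/13 → turn +1·90°
n=2: pose=(9,2,E); sL=9, sR=9; mL=-18, mR=-9; mL+mR=-27 → advance -1; mR−mL=9 → turn +1·90°
n=3: pose=(8,2,N); sL=90/29, sR=18; mL=-612/29, mR=-18; mL+mR=-1134/29 → advance -1; mR−mL=90/29 → turn +1·90°
n=4: pose=(8,1,W); sL=45/16, sR=9/2; mL=-117/16, mR=-9/2; mL+mR=-189/16 → advance -1; mR−mL=45/16 → turn +1·90°
n=5: pose=(9,1,S); sL=90/13, sR=18/5; mL=-684/65, mR=-18/5; mL+mR=-918/65 → advance -1; mR−mL=90/13 → turn +1·90°
n=6: pose=(9,2,E); sL=9, sR=9; mL=-18, mR=-9; mL+mR=-27 → advance -1; mR−mL=9 → turn +1·90°

0 45/16 9/2 -117/16 -9/2 8 1 W
1 90/13 18/5 -684/65 -18/5 9 1 S
2 9 9 -18 -9 9 2 E
3 90/29 18 -612/29 -18 8 2 N
4 45/16 9/2 -117/16 -9/2 8 1 W
5 90/13 18/5 -684/65 -18/5 9 1 S
6 9 9 -18 -9 9 2 E
final 8 2 N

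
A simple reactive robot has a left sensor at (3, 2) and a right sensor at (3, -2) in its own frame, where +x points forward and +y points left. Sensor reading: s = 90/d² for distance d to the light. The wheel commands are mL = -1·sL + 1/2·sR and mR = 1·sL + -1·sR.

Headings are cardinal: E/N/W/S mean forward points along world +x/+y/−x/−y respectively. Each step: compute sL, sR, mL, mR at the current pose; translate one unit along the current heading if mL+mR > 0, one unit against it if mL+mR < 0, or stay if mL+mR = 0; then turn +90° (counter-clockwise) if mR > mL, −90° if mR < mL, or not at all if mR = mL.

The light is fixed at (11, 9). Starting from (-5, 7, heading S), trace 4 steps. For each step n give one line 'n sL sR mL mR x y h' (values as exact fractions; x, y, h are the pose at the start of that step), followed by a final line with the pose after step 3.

0 90/221 90/349 -21465/77129 11520/77129 -5 7 S
1 9/17 45/89 -837/3026 36/1513 -5 8 E
2 18/73 90/229 -837/16717 -2448/16717 -6 8 N
3 45/98 45/106 -2565/10388 90/2597 -6 7 E
final -7 7 N

n=0: pose=(-5,7,S); sL=90/221, sR=90/349; mL=-21465/77129, mR=11520/77129; mL+mR=-45/349 → advance -1; mR−mL=32985/77129 → turn +1·90°
n=1: pose=(-5,8,E); sL=9/17, sR=45/89; mL=-837/3026, mR=36/1513; mL+mR=-45/178 → advance -1; mR−mL=909/3026 → turn +1·90°
n=2: pose=(-6,8,N); sL=18/73, sR=90/229; mL=-837/16717, mR=-2448/16717; mL+mR=-45/229 → advance -1; mR−mL=-1611/16717 → turn -1·90°
n=3: pose=(-6,7,E); sL=45/98, sR=45/106; mL=-2565/10388, mR=90/2597; mL+mR=-45/212 → advance -1; mR−mL=2925/10388 → turn +1·90°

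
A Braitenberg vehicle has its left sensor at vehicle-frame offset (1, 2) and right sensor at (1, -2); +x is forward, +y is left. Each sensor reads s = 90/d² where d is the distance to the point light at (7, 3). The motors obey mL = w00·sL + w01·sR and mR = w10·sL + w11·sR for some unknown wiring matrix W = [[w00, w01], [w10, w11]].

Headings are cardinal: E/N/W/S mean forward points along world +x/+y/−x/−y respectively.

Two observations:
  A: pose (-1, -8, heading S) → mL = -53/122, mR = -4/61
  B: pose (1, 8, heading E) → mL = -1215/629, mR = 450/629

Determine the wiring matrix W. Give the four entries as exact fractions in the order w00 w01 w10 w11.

obs A: pose=(-1,-8,S) → sL=1/2, sR=45/122, mL=-53/122, mR=-4/61
obs B: pose=(1,8,E) → sL=45/37, sR=45/17, mL=-1215/629, mR=450/629
sensor matrix S = [[1/2, 45/122], [45/37, 45/17]]; det S = 33570/38369
solve [mL_A; mL_B] = S·[w00; w01] and [mR_A; mR_B] = S·[w10; w11]:
  w00 = -1/2, w01 = -1/2, w10 = -1/2, w11 = 1/2

-1/2 -1/2 -1/2 1/2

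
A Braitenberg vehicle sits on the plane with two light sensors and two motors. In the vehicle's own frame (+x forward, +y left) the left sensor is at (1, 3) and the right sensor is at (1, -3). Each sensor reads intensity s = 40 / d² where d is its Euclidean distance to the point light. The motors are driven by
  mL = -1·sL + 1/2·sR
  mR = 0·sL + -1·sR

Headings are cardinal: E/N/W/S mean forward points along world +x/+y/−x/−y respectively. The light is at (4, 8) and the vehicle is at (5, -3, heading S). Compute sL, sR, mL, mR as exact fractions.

1/4 10/37 -17/148 -10/37

left sensor world pos  = (8, -4); dL² = 160
right sensor world pos = (2, -4); dR² = 148
sL = 40/160 = 1/4
sR = 40/148 = 10/37
mL = -1·sL + 1/2·sR = -17/148
mR = 0·sL + -1·sR = -10/37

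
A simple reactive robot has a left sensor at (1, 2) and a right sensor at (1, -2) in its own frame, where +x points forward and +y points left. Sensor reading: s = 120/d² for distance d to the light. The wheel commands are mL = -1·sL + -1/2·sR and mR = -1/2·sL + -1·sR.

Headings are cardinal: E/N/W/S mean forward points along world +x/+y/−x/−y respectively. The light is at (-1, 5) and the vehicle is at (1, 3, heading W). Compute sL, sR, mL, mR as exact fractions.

left sensor world pos  = (0, 1); dL² = 17
right sensor world pos = (0, 5); dR² = 1
sL = 120/17 = 120/17
sR = 120/1 = 120
mL = -1·sL + -1/2·sR = -1140/17
mR = -1/2·sL + -1·sR = -2100/17

120/17 120 -1140/17 -2100/17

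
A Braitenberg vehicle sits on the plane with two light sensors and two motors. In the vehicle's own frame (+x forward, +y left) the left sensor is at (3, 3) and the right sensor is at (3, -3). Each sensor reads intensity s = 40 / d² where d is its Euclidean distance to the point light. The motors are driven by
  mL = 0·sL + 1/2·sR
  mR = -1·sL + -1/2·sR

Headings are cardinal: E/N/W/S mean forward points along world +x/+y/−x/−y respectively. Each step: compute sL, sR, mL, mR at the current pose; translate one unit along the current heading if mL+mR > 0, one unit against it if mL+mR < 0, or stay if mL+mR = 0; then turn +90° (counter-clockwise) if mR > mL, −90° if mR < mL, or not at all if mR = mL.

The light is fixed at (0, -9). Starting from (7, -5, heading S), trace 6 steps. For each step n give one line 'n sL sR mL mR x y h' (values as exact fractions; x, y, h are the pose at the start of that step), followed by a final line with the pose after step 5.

0 40/101 40/17 20/17 -2700/1717 7 -5 S
1 2 1/2 1/4 -9/4 7 -4 W
2 40/89 8/37 4/37 -1836/3293 8 -4 N
3 4/17 20/61 10/61 -414/1037 8 -5 E
4 40/101 40/17 20/17 -2700/1717 7 -5 S
5 2 1/2 1/4 -9/4 7 -4 W
final 8 -4 N

n=0: pose=(7,-5,S); sL=40/101, sR=40/17; mL=20/17, mR=-2700/1717; mL+mR=-40/101 → advance -1; mR−mL=-4720/1717 → turn -1·90°
n=1: pose=(7,-4,W); sL=2, sR=1/2; mL=1/4, mR=-9/4; mL+mR=-2 → advance -1; mR−mL=-5/2 → turn -1·90°
n=2: pose=(8,-4,N); sL=40/89, sR=8/37; mL=4/37, mR=-1836/3293; mL+mR=-40/89 → advance -1; mR−mL=-2192/3293 → turn -1·90°
n=3: pose=(8,-5,E); sL=4/17, sR=20/61; mL=10/61, mR=-414/1037; mL+mR=-4/17 → advance -1; mR−mL=-584/1037 → turn -1·90°
n=4: pose=(7,-5,S); sL=40/101, sR=40/17; mL=20/17, mR=-2700/1717; mL+mR=-40/101 → advance -1; mR−mL=-4720/1717 → turn -1·90°
n=5: pose=(7,-4,W); sL=2, sR=1/2; mL=1/4, mR=-9/4; mL+mR=-2 → advance -1; mR−mL=-5/2 → turn -1·90°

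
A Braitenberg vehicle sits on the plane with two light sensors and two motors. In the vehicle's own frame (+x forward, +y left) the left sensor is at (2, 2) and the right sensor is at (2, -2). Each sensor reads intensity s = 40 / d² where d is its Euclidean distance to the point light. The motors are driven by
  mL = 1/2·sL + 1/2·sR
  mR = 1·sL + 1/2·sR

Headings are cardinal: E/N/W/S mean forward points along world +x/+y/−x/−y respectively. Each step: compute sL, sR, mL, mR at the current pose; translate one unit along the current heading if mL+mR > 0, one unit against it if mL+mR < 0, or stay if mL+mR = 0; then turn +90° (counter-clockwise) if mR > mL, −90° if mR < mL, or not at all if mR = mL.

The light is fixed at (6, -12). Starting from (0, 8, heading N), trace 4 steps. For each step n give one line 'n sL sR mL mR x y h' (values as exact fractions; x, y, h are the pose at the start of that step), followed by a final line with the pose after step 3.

n=0: pose=(0,8,N); sL=10/137, sR=2/25; mL=262/3425, mR=387/3425; mL+mR=649/3425 → advance +1; mR−mL=5/137 → turn +1·90°
n=1: pose=(0,9,W); sL=8/85, sR=40/593; mL=4072/50405, mR=6444/50405; mL+mR=10516/50405 → advance +1; mR−mL=4/85 → turn +1·90°
n=2: pose=(-1,9,S); sL=20/193, sR=20/221; mL=4140/42653, mR=6350/42653; mL+mR=10490/42653 → advance +1; mR−mL=10/193 → turn +1·90°
n=3: pose=(-1,8,E); sL=40/509, sR=40/349; mL=17160/177641, mR=24140/177641; mL+mR=41300/177641 → advance +1; mR−mL=20/509 → turn +1·90°

0 10/137 2/25 262/3425 387/3425 0 8 N
1 8/85 40/593 4072/50405 6444/50405 0 9 W
2 20/193 20/221 4140/42653 6350/42653 -1 9 S
3 40/509 40/349 17160/177641 24140/177641 -1 8 E
final 0 8 N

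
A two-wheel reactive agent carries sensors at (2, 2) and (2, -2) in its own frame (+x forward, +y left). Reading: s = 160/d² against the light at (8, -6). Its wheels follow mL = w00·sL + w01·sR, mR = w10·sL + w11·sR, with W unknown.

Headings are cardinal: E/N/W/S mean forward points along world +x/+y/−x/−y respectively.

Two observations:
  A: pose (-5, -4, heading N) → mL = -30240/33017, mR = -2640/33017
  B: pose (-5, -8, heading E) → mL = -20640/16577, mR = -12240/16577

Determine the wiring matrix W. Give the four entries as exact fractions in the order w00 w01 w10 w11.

obs A: pose=(-5,-4,N) → sL=160/241, sR=160/137, mL=-30240/33017, mR=-2640/33017
obs B: pose=(-5,-8,E) → sL=160/121, sR=160/137, mL=-20640/16577, mR=-12240/16577
sensor matrix S = [[160/241, 160/137], [160/121, 160/137]]; det S = -3072000/3995057
solve [mL_A; mL_B] = S·[w00; w01] and [mR_A; mR_B] = S·[w10; w11]:
  w00 = -1/2, w01 = -1/2, w10 = -1, w11 = 1/2

-1/2 -1/2 -1 1/2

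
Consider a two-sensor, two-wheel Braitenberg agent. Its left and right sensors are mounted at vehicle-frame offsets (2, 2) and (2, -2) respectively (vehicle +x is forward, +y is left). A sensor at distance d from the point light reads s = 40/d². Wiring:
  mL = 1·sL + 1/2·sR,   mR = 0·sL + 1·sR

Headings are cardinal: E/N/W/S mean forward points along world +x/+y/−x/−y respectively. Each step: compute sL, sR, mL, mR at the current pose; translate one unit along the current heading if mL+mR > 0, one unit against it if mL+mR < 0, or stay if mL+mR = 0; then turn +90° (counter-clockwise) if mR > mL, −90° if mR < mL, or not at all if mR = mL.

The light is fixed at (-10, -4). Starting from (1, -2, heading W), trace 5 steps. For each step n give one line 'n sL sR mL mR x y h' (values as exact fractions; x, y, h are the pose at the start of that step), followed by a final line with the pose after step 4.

n=0: pose=(1,-2,W); sL=40/81, sR=40/97; mL=5500/7857, mR=40/97; mL+mR=8740/7857 → advance +1; mR−mL=-2260/7857 → turn -1·90°
n=1: pose=(0,-2,N); sL=1/2, sR=1/4; mL=5/8, mR=1/4; mL+mR=7/8 → advance +1; mR−mL=-3/8 → turn -1·90°
n=2: pose=(0,-1,E); sL=40/169, sR=8/29; mL=1836/4901, mR=8/29; mL+mR=3188/4901 → advance +1; mR−mL=-484/4901 → turn -1·90°
n=3: pose=(1,-1,S); sL=4/17, sR=20/41; mL=334/697, mR=20/41; mL+mR=674/697 → advance +1; mR−mL=6/697 → turn +1·90°
n=4: pose=(1,-2,E); sL=8/37, sR=40/169; mL=2092/6253, mR=40/169; mL+mR=3572/6253 → advance +1; mR−mL=-612/6253 → turn -1·90°

0 40/81 40/97 5500/7857 40/97 1 -2 W
1 1/2 1/4 5/8 1/4 0 -2 N
2 40/169 8/29 1836/4901 8/29 0 -1 E
3 4/17 20/41 334/697 20/41 1 -1 S
4 8/37 40/169 2092/6253 40/169 1 -2 E
final 2 -2 S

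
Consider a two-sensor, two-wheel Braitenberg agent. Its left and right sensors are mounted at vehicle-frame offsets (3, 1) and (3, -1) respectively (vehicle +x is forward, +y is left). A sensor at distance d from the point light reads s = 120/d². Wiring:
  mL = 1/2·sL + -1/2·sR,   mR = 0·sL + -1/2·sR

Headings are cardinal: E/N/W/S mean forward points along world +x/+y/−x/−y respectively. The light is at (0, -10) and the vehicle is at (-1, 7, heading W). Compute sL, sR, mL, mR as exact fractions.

15/34 6/17 3/68 -3/17

left sensor world pos  = (-4, 6); dL² = 272
right sensor world pos = (-4, 8); dR² = 340
sL = 120/272 = 15/34
sR = 120/340 = 6/17
mL = 1/2·sL + -1/2·sR = 3/68
mR = 0·sL + -1/2·sR = -3/17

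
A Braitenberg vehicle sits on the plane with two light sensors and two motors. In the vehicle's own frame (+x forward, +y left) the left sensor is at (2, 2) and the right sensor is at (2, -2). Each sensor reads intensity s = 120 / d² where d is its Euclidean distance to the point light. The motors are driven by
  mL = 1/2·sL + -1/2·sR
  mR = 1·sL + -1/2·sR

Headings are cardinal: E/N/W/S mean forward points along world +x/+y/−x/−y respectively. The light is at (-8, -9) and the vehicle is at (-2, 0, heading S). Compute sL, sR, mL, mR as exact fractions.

120/113 24/13 -576/1469 204/1469

left sensor world pos  = (0, -2); dL² = 113
right sensor world pos = (-4, -2); dR² = 65
sL = 120/113 = 120/113
sR = 120/65 = 24/13
mL = 1/2·sL + -1/2·sR = -576/1469
mR = 1·sL + -1/2·sR = 204/1469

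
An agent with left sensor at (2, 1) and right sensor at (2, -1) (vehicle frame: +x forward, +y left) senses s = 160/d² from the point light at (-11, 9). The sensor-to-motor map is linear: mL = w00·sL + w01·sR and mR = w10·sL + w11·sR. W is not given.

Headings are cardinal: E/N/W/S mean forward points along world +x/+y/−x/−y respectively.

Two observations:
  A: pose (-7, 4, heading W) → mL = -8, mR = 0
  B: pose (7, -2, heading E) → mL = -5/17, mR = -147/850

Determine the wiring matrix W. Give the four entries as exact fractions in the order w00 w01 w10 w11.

obs A: pose=(-7,4,W) → sL=4, sR=8, mL=-8, mR=0
obs B: pose=(7,-2,E) → sL=8/25, sR=5/17, mL=-5/17, mR=-147/850
sensor matrix S = [[4, 8], [8/25, 5/17]]; det S = -588/425
solve [mL_A; mL_B] = S·[w00; w01] and [mR_A; mR_B] = S·[w10; w11]:
  w00 = 0, w01 = -1, w10 = -1, w11 = 1/2

0 -1 -1 1/2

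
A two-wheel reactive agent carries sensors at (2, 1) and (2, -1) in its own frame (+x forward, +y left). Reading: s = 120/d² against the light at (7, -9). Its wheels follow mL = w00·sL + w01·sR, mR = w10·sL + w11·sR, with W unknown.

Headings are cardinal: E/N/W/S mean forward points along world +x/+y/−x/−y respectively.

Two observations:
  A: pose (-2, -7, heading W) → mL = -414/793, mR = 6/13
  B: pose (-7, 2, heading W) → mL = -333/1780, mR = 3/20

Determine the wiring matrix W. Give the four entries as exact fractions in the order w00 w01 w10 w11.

-1 1/2 0 1/2

obs A: pose=(-2,-7,W) → sL=60/61, sR=12/13, mL=-414/793, mR=6/13
obs B: pose=(-7,2,W) → sL=30/89, sR=3/10, mL=-333/1780, mR=3/20
sensor matrix S = [[60/61, 12/13], [30/89, 3/10]]; det S = -1134/70577
solve [mL_A; mL_B] = S·[w00; w01] and [mR_A; mR_B] = S·[w10; w11]:
  w00 = -1, w01 = 1/2, w10 = 0, w11 = 1/2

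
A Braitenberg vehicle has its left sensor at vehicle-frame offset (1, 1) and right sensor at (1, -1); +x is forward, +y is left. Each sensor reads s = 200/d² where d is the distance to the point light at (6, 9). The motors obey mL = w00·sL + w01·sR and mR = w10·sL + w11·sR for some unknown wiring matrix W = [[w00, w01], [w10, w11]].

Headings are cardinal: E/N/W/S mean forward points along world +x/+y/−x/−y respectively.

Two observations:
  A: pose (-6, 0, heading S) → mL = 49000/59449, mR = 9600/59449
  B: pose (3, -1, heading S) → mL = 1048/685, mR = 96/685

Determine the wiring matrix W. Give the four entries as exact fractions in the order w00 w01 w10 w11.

1/2 1/2 1 -1

obs A: pose=(-6,0,S) → sL=200/221, sR=200/269, mL=49000/59449, mR=9600/59449
obs B: pose=(3,-1,S) → sL=8/5, sR=200/137, mL=1048/685, mR=96/685
sensor matrix S = [[200/221, 200/269], [8/5, 200/137]]; det S = 1071360/8144513
solve [mL_A; mL_B] = S·[w00; w01] and [mR_A; mR_B] = S·[w10; w11]:
  w00 = 1/2, w01 = 1/2, w10 = 1, w11 = -1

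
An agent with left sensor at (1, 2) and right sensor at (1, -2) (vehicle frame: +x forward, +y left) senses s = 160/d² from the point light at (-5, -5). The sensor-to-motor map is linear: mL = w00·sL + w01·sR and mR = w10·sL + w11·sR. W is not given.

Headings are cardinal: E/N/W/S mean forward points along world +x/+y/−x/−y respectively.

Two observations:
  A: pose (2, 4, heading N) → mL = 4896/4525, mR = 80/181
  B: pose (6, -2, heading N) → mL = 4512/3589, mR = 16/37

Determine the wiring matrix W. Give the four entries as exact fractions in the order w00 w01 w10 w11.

obs A: pose=(2,4,N) → sL=32/25, sR=160/181, mL=4896/4525, mR=80/181
obs B: pose=(6,-2,N) → sL=160/97, sR=32/37, mL=4512/3589, mR=16/37
sensor matrix S = [[32/25, 160/181], [160/97, 32/37]]; det S = -5701632/16240225
solve [mL_A; mL_B] = S·[w00; w01] and [mR_A; mR_B] = S·[w10; w11]:
  w00 = 1/2, w01 = 1/2, w10 = 0, w11 = 1/2

1/2 1/2 0 1/2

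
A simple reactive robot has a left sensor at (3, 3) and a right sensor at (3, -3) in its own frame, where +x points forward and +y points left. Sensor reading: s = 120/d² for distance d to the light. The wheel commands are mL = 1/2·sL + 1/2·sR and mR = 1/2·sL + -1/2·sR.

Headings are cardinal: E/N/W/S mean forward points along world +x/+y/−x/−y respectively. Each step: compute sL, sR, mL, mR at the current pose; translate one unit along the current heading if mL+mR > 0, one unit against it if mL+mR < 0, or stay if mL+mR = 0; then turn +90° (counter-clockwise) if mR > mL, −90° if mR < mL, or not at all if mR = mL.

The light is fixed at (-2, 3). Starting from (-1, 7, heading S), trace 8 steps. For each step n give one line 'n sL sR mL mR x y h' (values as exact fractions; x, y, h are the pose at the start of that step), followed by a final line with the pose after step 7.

n=0: pose=(-1,7,S); sL=120/17, sR=24; mL=264/17, mR=-144/17; mL+mR=120/17 → advance +1; mR−mL=-24 → turn -1·90°
n=1: pose=(-1,6,W); sL=30, sR=3; mL=33/2, mR=27/2; mL+mR=30 → advance +1; mR−mL=-3 → turn -1·90°
n=2: pose=(-2,6,N); sL=8/3, sR=8/3; mL=8/3, mR=0; mL+mR=8/3 → advance +1; mR−mL=-8/3 → turn -1·90°
n=3: pose=(-2,7,E); sL=60/29, sR=12; mL=204/29, mR=-144/29; mL+mR=60/29 → advance +1; mR−mL=-12 → turn -1·90°
n=4: pose=(-1,7,S); sL=120/17, sR=24; mL=264/17, mR=-144/17; mL+mR=120/17 → advance +1; mR−mL=-24 → turn -1·90°
n=5: pose=(-1,6,W); sL=30, sR=3; mL=33/2, mR=27/2; mL+mR=30 → advance +1; mR−mL=-3 → turn -1·90°
n=6: pose=(-2,6,N); sL=8/3, sR=8/3; mL=8/3, mR=0; mL+mR=8/3 → advance +1; mR−mL=-8/3 → turn -1·90°
n=7: pose=(-2,7,E); sL=60/29, sR=12; mL=204/29, mR=-144/29; mL+mR=60/29 → advance +1; mR−mL=-12 → turn -1·90°

0 120/17 24 264/17 -144/17 -1 7 S
1 30 3 33/2 27/2 -1 6 W
2 8/3 8/3 8/3 0 -2 6 N
3 60/29 12 204/29 -144/29 -2 7 E
4 120/17 24 264/17 -144/17 -1 7 S
5 30 3 33/2 27/2 -1 6 W
6 8/3 8/3 8/3 0 -2 6 N
7 60/29 12 204/29 -144/29 -2 7 E
final -1 7 S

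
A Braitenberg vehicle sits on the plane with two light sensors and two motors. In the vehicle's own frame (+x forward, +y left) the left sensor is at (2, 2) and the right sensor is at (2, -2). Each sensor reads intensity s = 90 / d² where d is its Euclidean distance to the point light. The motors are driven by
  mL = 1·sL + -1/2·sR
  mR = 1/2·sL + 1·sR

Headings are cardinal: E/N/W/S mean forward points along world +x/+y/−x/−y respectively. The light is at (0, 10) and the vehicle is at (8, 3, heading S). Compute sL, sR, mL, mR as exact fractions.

90/181 10/13 265/2353 2395/2353

left sensor world pos  = (10, 1); dL² = 181
right sensor world pos = (6, 1); dR² = 117
sL = 90/181 = 90/181
sR = 90/117 = 10/13
mL = 1·sL + -1/2·sR = 265/2353
mR = 1/2·sL + 1·sR = 2395/2353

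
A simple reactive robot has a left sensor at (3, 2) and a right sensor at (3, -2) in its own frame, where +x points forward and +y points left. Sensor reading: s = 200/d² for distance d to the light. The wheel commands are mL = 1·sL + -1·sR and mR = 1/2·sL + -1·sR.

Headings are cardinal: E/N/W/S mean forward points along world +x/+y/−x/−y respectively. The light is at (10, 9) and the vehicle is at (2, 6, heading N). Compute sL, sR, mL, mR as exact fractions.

left sensor world pos  = (0, 9); dL² = 100
right sensor world pos = (4, 9); dR² = 36
sL = 200/100 = 2
sR = 200/36 = 50/9
mL = 1·sL + -1·sR = -32/9
mR = 1/2·sL + -1·sR = -41/9

2 50/9 -32/9 -41/9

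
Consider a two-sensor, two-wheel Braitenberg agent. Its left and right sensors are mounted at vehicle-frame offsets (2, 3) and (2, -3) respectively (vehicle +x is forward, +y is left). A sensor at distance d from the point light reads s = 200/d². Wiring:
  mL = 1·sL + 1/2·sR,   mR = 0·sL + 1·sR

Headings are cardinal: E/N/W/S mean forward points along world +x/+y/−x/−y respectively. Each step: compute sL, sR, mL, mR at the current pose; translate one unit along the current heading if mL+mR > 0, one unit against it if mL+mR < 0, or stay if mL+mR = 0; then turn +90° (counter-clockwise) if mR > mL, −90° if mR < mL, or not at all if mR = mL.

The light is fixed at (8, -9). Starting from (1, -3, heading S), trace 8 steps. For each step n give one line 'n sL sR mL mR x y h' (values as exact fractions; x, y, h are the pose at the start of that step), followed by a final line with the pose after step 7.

0 25/4 50/29 825/116 50/29 1 -3 S
1 40/17 40/29 1500/493 40/29 1 -4 W
2 20/17 100/37 1590/629 100/37 0 -4 N
3 200/109 200/181 47100/19729 200/181 0 -3 W
4 25/26 2 51/26 2 -1 -3 N
5 200/137 200/221 57900/30277 200/221 -1 -2 W
6 4/5 20/13 102/65 20/13 -2 -2 N
7 40/37 200/89 7260/3293 200/89 -2 -1 E
final -1 -1 N

n=0: pose=(1,-3,S); sL=25/4, sR=50/29; mL=825/116, mR=50/29; mL+mR=1025/116 → advance +1; mR−mL=-625/116 → turn -1·90°
n=1: pose=(1,-4,W); sL=40/17, sR=40/29; mL=1500/493, mR=40/29; mL+mR=2180/493 → advance +1; mR−mL=-820/493 → turn -1·90°
n=2: pose=(0,-4,N); sL=20/17, sR=100/37; mL=1590/629, mR=100/37; mL+mR=3290/629 → advance +1; mR−mL=110/629 → turn +1·90°
n=3: pose=(0,-3,W); sL=200/109, sR=200/181; mL=47100/19729, mR=200/181; mL+mR=68900/19729 → advance +1; mR−mL=-25300/19729 → turn -1·90°
n=4: pose=(-1,-3,N); sL=25/26, sR=2; mL=51/26, mR=2; mL+mR=103/26 → advance +1; mR−mL=1/26 → turn +1·90°
n=5: pose=(-1,-2,W); sL=200/137, sR=200/221; mL=57900/30277, mR=200/221; mL+mR=85300/30277 → advance +1; mR−mL=-30500/30277 → turn -1·90°
n=6: pose=(-2,-2,N); sL=4/5, sR=20/13; mL=102/65, mR=20/13; mL+mR=202/65 → advance +1; mR−mL=-2/65 → turn -1·90°
n=7: pose=(-2,-1,E); sL=40/37, sR=200/89; mL=7260/3293, mR=200/89; mL+mR=14660/3293 → advance +1; mR−mL=140/3293 → turn +1·90°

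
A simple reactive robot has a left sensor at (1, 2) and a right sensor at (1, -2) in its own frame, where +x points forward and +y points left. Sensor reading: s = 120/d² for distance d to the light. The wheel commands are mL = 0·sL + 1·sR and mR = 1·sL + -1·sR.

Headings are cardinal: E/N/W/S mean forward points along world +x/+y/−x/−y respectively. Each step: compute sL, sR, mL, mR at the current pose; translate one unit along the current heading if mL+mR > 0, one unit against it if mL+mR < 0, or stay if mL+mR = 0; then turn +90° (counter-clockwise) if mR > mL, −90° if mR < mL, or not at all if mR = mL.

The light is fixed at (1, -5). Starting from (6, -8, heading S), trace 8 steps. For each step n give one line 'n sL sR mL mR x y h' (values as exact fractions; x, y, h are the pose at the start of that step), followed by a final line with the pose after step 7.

n=0: pose=(6,-8,S); sL=24/13, sR=24/5; mL=24/5, mR=-192/65; mL+mR=24/13 → advance +1; mR−mL=-504/65 → turn -1·90°
n=1: pose=(6,-9,W); sL=30/13, sR=6; mL=6, mR=-48/13; mL+mR=30/13 → advance +1; mR−mL=-126/13 → turn -1·90°
n=2: pose=(5,-9,N); sL=120/13, sR=8/3; mL=8/3, mR=256/39; mL+mR=120/13 → advance +1; mR−mL=152/39 → turn +1·90°
n=3: pose=(5,-8,W); sL=60/17, sR=12; mL=12, mR=-144/17; mL+mR=60/17 → advance +1; mR−mL=-348/17 → turn -1·90°
n=4: pose=(4,-8,N); sL=24, sR=120/29; mL=120/29, mR=576/29; mL+mR=24 → advance +1; mR−mL=456/29 → turn +1·90°
n=5: pose=(4,-7,W); sL=6, sR=30; mL=30, mR=-24; mL+mR=6 → advance +1; mR−mL=-54 → turn -1·90°
n=6: pose=(3,-7,N); sL=120, sR=120/17; mL=120/17, mR=1920/17; mL+mR=120 → advance +1; mR−mL=1800/17 → turn +1·90°
n=7: pose=(3,-6,W); sL=12, sR=60; mL=60, mR=-48; mL+mR=12 → advance +1; mR−mL=-108 → turn -1·90°

0 24/13 24/5 24/5 -192/65 6 -8 S
1 30/13 6 6 -48/13 6 -9 W
2 120/13 8/3 8/3 256/39 5 -9 N
3 60/17 12 12 -144/17 5 -8 W
4 24 120/29 120/29 576/29 4 -8 N
5 6 30 30 -24 4 -7 W
6 120 120/17 120/17 1920/17 3 -7 N
7 12 60 60 -48 3 -6 W
final 2 -6 N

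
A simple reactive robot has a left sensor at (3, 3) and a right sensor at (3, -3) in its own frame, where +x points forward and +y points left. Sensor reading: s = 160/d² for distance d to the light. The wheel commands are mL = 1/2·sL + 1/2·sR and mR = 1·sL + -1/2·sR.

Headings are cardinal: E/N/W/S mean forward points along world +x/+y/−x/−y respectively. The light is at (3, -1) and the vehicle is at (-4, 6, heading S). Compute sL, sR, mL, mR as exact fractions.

5 40/29 185/58 125/29

left sensor world pos  = (-1, 3); dL² = 32
right sensor world pos = (-7, 3); dR² = 116
sL = 160/32 = 5
sR = 160/116 = 40/29
mL = 1/2·sL + 1/2·sR = 185/58
mR = 1·sL + -1/2·sR = 125/29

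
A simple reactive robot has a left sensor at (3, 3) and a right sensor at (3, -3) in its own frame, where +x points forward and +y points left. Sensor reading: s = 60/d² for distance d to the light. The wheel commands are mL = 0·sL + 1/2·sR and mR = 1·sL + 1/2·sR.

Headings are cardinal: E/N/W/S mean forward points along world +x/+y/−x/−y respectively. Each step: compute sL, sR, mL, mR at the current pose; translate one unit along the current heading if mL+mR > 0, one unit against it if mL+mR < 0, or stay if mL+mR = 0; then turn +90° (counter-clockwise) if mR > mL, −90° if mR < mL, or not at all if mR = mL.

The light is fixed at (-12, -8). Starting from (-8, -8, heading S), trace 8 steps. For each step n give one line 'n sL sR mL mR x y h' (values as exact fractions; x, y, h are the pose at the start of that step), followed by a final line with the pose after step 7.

n=0: pose=(-8,-8,S); sL=30/29, sR=6; mL=3, mR=117/29; mL+mR=204/29 → advance +1; mR−mL=30/29 → turn +1·90°
n=1: pose=(-8,-9,E); sL=60/53, sR=12/13; mL=6/13, mR=1098/689; mL+mR=1416/689 → advance +1; mR−mL=60/53 → turn +1·90°
n=2: pose=(-7,-9,N); sL=15/2, sR=15/17; mL=15/34, mR=135/17; mL+mR=285/34 → advance +1; mR−mL=15/2 → turn +1·90°
n=3: pose=(-7,-8,W); sL=60/13, sR=60/13; mL=30/13, mR=90/13; mL+mR=120/13 → advance +1; mR−mL=60/13 → turn +1·90°
n=4: pose=(-8,-8,S); sL=30/29, sR=6; mL=3, mR=117/29; mL+mR=204/29 → advance +1; mR−mL=30/29 → turn +1·90°
n=5: pose=(-8,-9,E); sL=60/53, sR=12/13; mL=6/13, mR=1098/689; mL+mR=1416/689 → advance +1; mR−mL=60/53 → turn +1·90°
n=6: pose=(-7,-9,N); sL=15/2, sR=15/17; mL=15/34, mR=135/17; mL+mR=285/34 → advance +1; mR−mL=15/2 → turn +1·90°
n=7: pose=(-7,-8,W); sL=60/13, sR=60/13; mL=30/13, mR=90/13; mL+mR=120/13 → advance +1; mR−mL=60/13 → turn +1·90°

0 30/29 6 3 117/29 -8 -8 S
1 60/53 12/13 6/13 1098/689 -8 -9 E
2 15/2 15/17 15/34 135/17 -7 -9 N
3 60/13 60/13 30/13 90/13 -7 -8 W
4 30/29 6 3 117/29 -8 -8 S
5 60/53 12/13 6/13 1098/689 -8 -9 E
6 15/2 15/17 15/34 135/17 -7 -9 N
7 60/13 60/13 30/13 90/13 -7 -8 W
final -8 -8 S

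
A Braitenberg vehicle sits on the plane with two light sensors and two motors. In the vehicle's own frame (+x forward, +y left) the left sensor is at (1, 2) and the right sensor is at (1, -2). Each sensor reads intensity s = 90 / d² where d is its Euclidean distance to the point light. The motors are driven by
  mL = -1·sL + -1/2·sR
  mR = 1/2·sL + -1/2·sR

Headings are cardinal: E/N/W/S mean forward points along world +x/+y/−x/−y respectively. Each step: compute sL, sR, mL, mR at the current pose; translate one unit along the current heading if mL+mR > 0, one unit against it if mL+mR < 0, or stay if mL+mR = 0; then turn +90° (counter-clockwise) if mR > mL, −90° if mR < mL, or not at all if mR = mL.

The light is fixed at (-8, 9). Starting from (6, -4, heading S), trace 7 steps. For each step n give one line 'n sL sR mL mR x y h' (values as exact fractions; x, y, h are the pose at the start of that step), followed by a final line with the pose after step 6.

n=0: pose=(6,-4,S); sL=45/226, sR=9/34; mL=-2547/7684, mR=-63/1921; mL+mR=-2799/7684 → advance -1; mR−mL=135/452 → turn +1·90°
n=1: pose=(6,-3,E); sL=18/65, sR=90/421; mL=-10503/27365, mR=864/27365; mL+mR=-9639/27365 → advance -1; mR−mL=27/65 → turn +1·90°
n=2: pose=(5,-3,N); sL=45/121, sR=45/173; mL=-21015/41866, mR=1170/20933; mL+mR=-18675/41866 → advance -1; mR−mL=135/242 → turn +1·90°
n=3: pose=(5,-4,W); sL=10/41, sR=18/53; mL=-899/2173, mR=-104/2173; mL+mR=-1003/2173 → advance -1; mR−mL=15/41 → turn +1·90°
n=4: pose=(6,-4,S); sL=45/226, sR=9/34; mL=-2547/7684, mR=-63/1921; mL+mR=-2799/7684 → advance -1; mR−mL=135/452 → turn +1·90°
n=5: pose=(6,-3,E); sL=18/65, sR=90/421; mL=-10503/27365, mR=864/27365; mL+mR=-9639/27365 → advance -1; mR−mL=27/65 → turn +1·90°
n=6: pose=(5,-3,N); sL=45/121, sR=45/173; mL=-21015/41866, mR=1170/20933; mL+mR=-18675/41866 → advance -1; mR−mL=135/242 → turn +1·90°

0 45/226 9/34 -2547/7684 -63/1921 6 -4 S
1 18/65 90/421 -10503/27365 864/27365 6 -3 E
2 45/121 45/173 -21015/41866 1170/20933 5 -3 N
3 10/41 18/53 -899/2173 -104/2173 5 -4 W
4 45/226 9/34 -2547/7684 -63/1921 6 -4 S
5 18/65 90/421 -10503/27365 864/27365 6 -3 E
6 45/121 45/173 -21015/41866 1170/20933 5 -3 N
final 5 -4 W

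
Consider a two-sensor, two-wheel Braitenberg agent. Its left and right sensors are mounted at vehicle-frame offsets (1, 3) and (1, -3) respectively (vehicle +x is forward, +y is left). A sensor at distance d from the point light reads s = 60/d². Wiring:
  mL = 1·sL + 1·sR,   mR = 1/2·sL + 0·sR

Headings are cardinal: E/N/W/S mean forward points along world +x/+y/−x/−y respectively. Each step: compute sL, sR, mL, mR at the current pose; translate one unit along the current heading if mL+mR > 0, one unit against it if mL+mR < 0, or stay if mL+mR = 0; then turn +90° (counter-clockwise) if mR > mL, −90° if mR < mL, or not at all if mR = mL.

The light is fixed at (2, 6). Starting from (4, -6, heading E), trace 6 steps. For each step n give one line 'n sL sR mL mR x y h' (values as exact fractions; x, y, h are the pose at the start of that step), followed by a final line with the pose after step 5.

n=0: pose=(4,-6,E); sL=2/3, sR=10/39; mL=12/13, mR=1/3; mL+mR=49/39 → advance +1; mR−mL=-23/39 → turn -1·90°
n=1: pose=(5,-6,S); sL=12/41, sR=60/169; mL=4488/6929, mR=6/41; mL+mR=5502/6929 → advance +1; mR−mL=-3474/6929 → turn -1·90°
n=2: pose=(5,-7,W); sL=3/13, sR=15/26; mL=21/26, mR=3/26; mL+mR=12/13 → advance +1; mR−mL=-9/13 → turn -1·90°
n=3: pose=(4,-7,N); sL=12/29, sR=60/169; mL=3768/4901, mR=6/29; mL+mR=4782/4901 → advance +1; mR−mL=-2754/4901 → turn -1·90°
n=4: pose=(4,-6,E); sL=2/3, sR=10/39; mL=12/13, mR=1/3; mL+mR=49/39 → advance +1; mR−mL=-23/39 → turn -1·90°
n=5: pose=(5,-6,S); sL=12/41, sR=60/169; mL=4488/6929, mR=6/41; mL+mR=5502/6929 → advance +1; mR−mL=-3474/6929 → turn -1·90°

0 2/3 10/39 12/13 1/3 4 -6 E
1 12/41 60/169 4488/6929 6/41 5 -6 S
2 3/13 15/26 21/26 3/26 5 -7 W
3 12/29 60/169 3768/4901 6/29 4 -7 N
4 2/3 10/39 12/13 1/3 4 -6 E
5 12/41 60/169 4488/6929 6/41 5 -6 S
final 5 -7 W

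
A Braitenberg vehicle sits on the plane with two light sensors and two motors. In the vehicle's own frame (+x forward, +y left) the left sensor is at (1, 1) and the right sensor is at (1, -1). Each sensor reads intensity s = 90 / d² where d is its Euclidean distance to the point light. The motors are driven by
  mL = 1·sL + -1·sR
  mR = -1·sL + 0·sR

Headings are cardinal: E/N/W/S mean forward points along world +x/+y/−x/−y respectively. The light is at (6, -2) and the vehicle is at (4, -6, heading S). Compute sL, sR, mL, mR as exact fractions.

left sensor world pos  = (5, -7); dL² = 26
right sensor world pos = (3, -7); dR² = 34
sL = 90/26 = 45/13
sR = 90/34 = 45/17
mL = 1·sL + -1·sR = 180/221
mR = -1·sL + 0·sR = -45/13

45/13 45/17 180/221 -45/13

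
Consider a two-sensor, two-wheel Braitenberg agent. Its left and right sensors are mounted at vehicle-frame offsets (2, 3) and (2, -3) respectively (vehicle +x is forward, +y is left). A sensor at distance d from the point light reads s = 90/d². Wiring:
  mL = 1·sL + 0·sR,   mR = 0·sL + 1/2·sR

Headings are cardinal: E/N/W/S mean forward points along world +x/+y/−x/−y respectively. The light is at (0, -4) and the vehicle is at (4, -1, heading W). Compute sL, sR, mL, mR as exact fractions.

45/2 9/4 45/2 9/8

left sensor world pos  = (2, -4); dL² = 4
right sensor world pos = (2, 2); dR² = 40
sL = 90/4 = 45/2
sR = 90/40 = 9/4
mL = 1·sL + 0·sR = 45/2
mR = 0·sL + 1/2·sR = 9/8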